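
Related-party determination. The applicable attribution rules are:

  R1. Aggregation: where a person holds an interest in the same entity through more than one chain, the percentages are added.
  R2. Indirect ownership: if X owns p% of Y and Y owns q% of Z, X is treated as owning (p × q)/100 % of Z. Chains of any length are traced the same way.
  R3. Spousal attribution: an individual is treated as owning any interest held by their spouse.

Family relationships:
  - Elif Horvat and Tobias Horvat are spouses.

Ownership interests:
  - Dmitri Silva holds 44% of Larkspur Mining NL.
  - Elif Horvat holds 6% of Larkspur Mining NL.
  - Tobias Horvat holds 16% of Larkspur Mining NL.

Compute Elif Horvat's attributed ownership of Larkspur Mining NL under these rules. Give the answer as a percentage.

22%

By spousal attribution (R3), Elif Horvat is treated as also owning Tobias Horvat's interest in Larkspur Mining NL, giving 6% + 16% = 22%.
Direct interest in Larkspur Mining NL: 22%.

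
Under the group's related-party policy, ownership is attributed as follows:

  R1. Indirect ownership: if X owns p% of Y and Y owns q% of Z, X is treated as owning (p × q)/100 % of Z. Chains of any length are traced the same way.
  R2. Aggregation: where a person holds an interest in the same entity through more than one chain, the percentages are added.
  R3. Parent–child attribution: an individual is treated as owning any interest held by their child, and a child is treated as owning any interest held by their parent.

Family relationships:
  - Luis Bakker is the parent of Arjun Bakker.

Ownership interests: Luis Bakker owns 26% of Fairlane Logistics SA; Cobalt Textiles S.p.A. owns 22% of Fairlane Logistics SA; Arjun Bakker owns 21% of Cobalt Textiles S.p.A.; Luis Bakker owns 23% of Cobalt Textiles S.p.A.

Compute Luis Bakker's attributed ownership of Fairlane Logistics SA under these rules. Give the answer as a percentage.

By parent–child attribution (R3), Luis Bakker is treated as also owning Arjun Bakker's interest in Cobalt Textiles S.p.A, giving 23% + 21% = 44%.
Chain via Cobalt Textiles S.p.A. (R1): 44% × 22% = 9.68% of Fairlane Logistics SA.
Direct interest in Fairlane Logistics SA: 26%.
Aggregating (R2): 9.68% + 26% = 35.68%.

35.68%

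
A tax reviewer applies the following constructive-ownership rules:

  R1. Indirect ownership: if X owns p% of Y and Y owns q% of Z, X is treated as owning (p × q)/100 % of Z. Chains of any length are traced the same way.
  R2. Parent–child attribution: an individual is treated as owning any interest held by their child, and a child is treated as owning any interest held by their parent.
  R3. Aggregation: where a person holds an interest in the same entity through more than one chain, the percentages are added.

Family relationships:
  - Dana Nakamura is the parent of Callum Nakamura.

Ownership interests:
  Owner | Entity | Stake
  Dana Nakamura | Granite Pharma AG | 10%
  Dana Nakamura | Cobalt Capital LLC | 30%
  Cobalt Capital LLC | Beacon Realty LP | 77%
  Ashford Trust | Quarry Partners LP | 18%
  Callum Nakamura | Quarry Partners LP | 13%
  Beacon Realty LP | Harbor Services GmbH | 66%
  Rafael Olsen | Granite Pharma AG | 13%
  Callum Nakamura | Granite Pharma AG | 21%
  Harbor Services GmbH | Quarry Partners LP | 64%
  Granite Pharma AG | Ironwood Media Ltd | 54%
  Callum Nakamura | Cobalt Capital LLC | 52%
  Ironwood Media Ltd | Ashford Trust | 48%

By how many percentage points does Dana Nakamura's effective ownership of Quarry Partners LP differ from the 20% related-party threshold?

By parent–child attribution (R2), Dana Nakamura is treated as also owning Callum Nakamura's interest in Granite Pharma AG, giving 10% + 21% = 31%.
By parent–child attribution (R2), Dana Nakamura is treated as also owning Callum Nakamura's interest in Cobalt Capital LLC, giving 30% + 52% = 82%.
By parent–child attribution (R2), Dana Nakamura is treated as owning Callum Nakamura's 13% interest in Quarry Partners LP.
Chain via Granite Pharma AG → Ironwood Media Ltd → Ashford Trust (R1): 31% × 54% × 48% × 18% = 1.446336% of Quarry Partners LP.
Chain via Cobalt Capital LLC → Beacon Realty LP → Harbor Services GmbH (R1): 82% × 77% × 66% × 64% = 26.670336% of Quarry Partners LP.
Direct interest in Quarry Partners LP: 13%.
Aggregating (R3): 1.446336% + 26.670336% + 13% = 41.116672%.
41.116672% exceeds the 20% threshold by 21.116672 percentage points.

21.116672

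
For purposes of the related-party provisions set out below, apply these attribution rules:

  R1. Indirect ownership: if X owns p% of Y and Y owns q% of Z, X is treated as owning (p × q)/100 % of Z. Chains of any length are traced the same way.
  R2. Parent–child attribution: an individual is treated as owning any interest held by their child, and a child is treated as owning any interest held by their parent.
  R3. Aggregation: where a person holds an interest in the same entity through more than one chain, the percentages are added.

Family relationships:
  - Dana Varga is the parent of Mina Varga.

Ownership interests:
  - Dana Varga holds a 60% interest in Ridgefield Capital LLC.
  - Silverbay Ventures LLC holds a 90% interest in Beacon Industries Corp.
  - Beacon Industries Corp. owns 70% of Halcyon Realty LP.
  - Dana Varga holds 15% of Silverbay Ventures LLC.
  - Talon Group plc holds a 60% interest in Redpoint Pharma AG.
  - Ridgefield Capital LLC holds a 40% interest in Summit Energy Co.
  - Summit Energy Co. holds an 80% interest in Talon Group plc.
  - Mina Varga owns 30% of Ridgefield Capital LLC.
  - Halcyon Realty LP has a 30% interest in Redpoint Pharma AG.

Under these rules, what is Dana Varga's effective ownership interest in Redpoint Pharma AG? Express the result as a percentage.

By parent–child attribution (R2), Dana Varga is treated as also owning Mina Varga's interest in Ridgefield Capital LLC, giving 60% + 30% = 90%.
Chain via Silverbay Ventures LLC → Beacon Industries Corp. → Halcyon Realty LP (R1): 15% × 90% × 70% × 30% = 2.835% of Redpoint Pharma AG.
Chain via Ridgefield Capital LLC → Summit Energy Co. → Talon Group plc (R1): 90% × 40% × 80% × 60% = 17.28% of Redpoint Pharma AG.
Aggregating (R3): 2.835% + 17.28% = 20.115%.

20.115%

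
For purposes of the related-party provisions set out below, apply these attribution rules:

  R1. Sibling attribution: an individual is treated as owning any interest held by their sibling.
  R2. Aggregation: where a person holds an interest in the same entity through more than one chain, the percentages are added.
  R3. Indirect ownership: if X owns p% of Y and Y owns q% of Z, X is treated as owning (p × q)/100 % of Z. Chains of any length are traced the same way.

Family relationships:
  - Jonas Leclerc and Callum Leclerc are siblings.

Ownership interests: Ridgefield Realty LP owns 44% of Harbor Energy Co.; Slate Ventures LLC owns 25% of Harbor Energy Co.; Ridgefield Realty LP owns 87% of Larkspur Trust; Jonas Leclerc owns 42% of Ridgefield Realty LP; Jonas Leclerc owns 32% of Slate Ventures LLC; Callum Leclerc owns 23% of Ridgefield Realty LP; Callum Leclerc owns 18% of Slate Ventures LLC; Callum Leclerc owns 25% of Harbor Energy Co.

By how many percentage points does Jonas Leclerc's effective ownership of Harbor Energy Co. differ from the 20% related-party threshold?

46.1

By sibling attribution (R1), Jonas Leclerc is treated as also owning Callum Leclerc's interest in Slate Ventures LLC, giving 32% + 18% = 50%.
By sibling attribution (R1), Jonas Leclerc is treated as also owning Callum Leclerc's interest in Ridgefield Realty LP, giving 42% + 23% = 65%.
By sibling attribution (R1), Jonas Leclerc is treated as owning Callum Leclerc's 25% interest in Harbor Energy Co.
Chain via Slate Ventures LLC (R3): 50% × 25% = 12.5% of Harbor Energy Co.
Chain via Ridgefield Realty LP (R3): 65% × 44% = 28.6% of Harbor Energy Co.
Direct interest in Harbor Energy Co: 25%.
Aggregating (R2): 12.5% + 28.6% + 25% = 66.1%.
66.1% exceeds the 20% threshold by 46.1 percentage points.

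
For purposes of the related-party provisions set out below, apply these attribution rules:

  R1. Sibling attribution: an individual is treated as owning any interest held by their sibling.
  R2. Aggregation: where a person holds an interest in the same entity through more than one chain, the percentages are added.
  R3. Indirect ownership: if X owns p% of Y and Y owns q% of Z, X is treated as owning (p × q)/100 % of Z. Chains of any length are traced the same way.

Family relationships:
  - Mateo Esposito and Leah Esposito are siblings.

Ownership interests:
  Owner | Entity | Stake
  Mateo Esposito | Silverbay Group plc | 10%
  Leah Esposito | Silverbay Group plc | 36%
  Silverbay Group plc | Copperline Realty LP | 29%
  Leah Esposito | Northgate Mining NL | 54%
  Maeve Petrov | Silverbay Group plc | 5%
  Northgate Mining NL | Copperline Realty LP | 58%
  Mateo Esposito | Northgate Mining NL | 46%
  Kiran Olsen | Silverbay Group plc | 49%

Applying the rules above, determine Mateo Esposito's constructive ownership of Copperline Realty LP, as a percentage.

By sibling attribution (R1), Mateo Esposito is treated as also owning Leah Esposito's interest in Northgate Mining NL, giving 46% + 54% = 100%.
By sibling attribution (R1), Mateo Esposito is treated as also owning Leah Esposito's interest in Silverbay Group plc, giving 10% + 36% = 46%.
Chain via Northgate Mining NL (R3): 100% × 58% = 58% of Copperline Realty LP.
Chain via Silverbay Group plc (R3): 46% × 29% = 13.34% of Copperline Realty LP.
Aggregating (R2): 58% + 13.34% = 71.34%.

71.34%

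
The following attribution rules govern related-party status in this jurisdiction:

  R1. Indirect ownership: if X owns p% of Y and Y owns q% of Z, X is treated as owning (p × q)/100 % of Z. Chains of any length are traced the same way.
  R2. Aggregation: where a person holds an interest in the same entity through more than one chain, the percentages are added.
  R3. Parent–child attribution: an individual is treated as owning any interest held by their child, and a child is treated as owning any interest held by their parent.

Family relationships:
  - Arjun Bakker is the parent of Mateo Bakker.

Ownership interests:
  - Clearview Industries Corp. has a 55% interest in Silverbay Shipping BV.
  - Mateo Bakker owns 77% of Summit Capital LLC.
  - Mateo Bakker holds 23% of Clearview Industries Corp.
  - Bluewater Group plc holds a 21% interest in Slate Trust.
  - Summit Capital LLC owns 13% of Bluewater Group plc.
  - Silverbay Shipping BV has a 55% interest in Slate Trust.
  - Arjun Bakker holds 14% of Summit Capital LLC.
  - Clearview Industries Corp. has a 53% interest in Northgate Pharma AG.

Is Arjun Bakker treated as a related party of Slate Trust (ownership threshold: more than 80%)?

No

By parent–child attribution (R3), Arjun Bakker is treated as also owning Mateo Bakker's interest in Summit Capital LLC, giving 14% + 77% = 91%.
By parent–child attribution (R3), Arjun Bakker is treated as owning Mateo Bakker's 23% interest in Clearview Industries Corp.
Chain via Summit Capital LLC → Bluewater Group plc (R1): 91% × 13% × 21% = 2.4843% of Slate Trust.
Chain via Clearview Industries Corp. → Silverbay Shipping BV (R1): 23% × 55% × 55% = 6.9575% of Slate Trust.
Aggregating (R2): 2.4843% + 6.9575% = 9.4418%.
9.4418% does not exceed the 80% threshold, so Arjun is not a related party to Slate Trust.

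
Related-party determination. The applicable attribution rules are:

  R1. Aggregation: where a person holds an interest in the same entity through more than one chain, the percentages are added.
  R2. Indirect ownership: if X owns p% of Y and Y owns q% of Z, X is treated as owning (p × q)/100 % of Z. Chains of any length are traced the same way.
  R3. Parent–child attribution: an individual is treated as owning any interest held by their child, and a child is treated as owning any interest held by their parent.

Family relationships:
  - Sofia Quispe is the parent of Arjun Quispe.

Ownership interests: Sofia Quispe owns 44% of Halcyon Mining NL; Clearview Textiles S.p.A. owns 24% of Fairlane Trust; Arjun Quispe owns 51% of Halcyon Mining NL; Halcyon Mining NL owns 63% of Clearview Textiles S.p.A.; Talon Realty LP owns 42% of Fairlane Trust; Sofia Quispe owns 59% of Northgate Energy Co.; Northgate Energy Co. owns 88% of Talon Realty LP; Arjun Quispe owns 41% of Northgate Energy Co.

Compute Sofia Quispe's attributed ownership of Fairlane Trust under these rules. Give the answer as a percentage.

By parent–child attribution (R3), Sofia Quispe is treated as also owning Arjun Quispe's interest in Halcyon Mining NL, giving 44% + 51% = 95%.
By parent–child attribution (R3), Sofia Quispe is treated as also owning Arjun Quispe's interest in Northgate Energy Co, giving 59% + 41% = 100%.
Chain via Halcyon Mining NL → Clearview Textiles S.p.A. (R2): 95% × 63% × 24% = 14.364% of Fairlane Trust.
Chain via Northgate Energy Co. → Talon Realty LP (R2): 100% × 88% × 42% = 36.96% of Fairlane Trust.
Aggregating (R1): 14.364% + 36.96% = 51.324%.

51.324%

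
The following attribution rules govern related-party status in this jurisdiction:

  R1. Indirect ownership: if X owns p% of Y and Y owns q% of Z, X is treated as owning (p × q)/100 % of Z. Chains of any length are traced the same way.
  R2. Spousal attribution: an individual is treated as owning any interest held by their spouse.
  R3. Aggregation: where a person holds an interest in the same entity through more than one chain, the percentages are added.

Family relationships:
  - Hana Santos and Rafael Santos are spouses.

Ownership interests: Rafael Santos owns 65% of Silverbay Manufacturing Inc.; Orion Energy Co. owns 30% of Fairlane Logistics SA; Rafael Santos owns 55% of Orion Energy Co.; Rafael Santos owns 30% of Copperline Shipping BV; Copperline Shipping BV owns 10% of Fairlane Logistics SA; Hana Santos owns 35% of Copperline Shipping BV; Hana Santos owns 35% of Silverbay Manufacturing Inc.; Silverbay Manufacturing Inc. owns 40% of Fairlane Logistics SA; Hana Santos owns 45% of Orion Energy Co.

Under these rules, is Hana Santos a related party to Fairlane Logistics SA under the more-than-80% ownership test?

By spousal attribution (R2), Hana Santos is treated as also owning Rafael Santos's interest in Silverbay Manufacturing Inc, giving 35% + 65% = 100%.
By spousal attribution (R2), Hana Santos is treated as also owning Rafael Santos's interest in Copperline Shipping BV, giving 35% + 30% = 65%.
By spousal attribution (R2), Hana Santos is treated as also owning Rafael Santos's interest in Orion Energy Co, giving 45% + 55% = 100%.
Chain via Silverbay Manufacturing Inc. (R1): 100% × 40% = 40% of Fairlane Logistics SA.
Chain via Copperline Shipping BV (R1): 65% × 10% = 6.5% of Fairlane Logistics SA.
Chain via Orion Energy Co. (R1): 100% × 30% = 30% of Fairlane Logistics SA.
Aggregating (R3): 40% + 6.5% + 30% = 76.5%.
76.5% does not exceed the 80% threshold, so Hana is not a related party to Fairlane Logistics SA.

No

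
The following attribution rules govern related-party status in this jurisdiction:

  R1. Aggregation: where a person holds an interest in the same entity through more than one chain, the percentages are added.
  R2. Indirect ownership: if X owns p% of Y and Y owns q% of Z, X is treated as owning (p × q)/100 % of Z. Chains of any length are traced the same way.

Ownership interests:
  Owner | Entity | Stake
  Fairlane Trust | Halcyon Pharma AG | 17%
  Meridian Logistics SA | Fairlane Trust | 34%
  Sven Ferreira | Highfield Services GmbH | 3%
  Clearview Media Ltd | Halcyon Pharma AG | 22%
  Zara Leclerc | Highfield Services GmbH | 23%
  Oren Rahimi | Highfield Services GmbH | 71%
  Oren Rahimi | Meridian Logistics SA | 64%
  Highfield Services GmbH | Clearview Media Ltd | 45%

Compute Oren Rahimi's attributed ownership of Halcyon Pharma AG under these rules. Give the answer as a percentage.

Chain via Meridian Logistics SA → Fairlane Trust (R2): 64% × 34% × 17% = 3.6992% of Halcyon Pharma AG.
Chain via Highfield Services GmbH → Clearview Media Ltd (R2): 71% × 45% × 22% = 7.029% of Halcyon Pharma AG.
Aggregating (R1): 3.6992% + 7.029% = 10.7282%.

10.7282%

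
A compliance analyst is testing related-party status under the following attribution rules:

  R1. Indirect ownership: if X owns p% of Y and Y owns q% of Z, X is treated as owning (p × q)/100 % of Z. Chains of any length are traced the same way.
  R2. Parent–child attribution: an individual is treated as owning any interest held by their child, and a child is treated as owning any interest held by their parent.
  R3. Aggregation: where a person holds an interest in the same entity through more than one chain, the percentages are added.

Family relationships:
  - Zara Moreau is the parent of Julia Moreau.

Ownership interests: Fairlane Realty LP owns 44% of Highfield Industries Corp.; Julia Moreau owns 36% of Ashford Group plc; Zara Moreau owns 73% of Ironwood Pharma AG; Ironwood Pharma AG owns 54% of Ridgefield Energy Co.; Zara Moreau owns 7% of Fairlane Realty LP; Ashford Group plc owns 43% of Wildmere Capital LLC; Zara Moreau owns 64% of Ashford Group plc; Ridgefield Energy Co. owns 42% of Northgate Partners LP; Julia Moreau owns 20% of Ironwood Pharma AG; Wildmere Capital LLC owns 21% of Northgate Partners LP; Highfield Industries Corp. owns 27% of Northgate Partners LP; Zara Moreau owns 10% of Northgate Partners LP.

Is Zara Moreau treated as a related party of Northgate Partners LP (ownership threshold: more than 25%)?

Yes

By parent–child attribution (R2), Zara Moreau is treated as also owning Julia Moreau's interest in Ironwood Pharma AG, giving 73% + 20% = 93%.
By parent–child attribution (R2), Zara Moreau is treated as also owning Julia Moreau's interest in Ashford Group plc, giving 64% + 36% = 100%.
Chain via Ironwood Pharma AG → Ridgefield Energy Co. (R1): 93% × 54% × 42% = 21.0924% of Northgate Partners LP.
Chain via Ashford Group plc → Wildmere Capital LLC (R1): 100% × 43% × 21% = 9.03% of Northgate Partners LP.
Chain via Fairlane Realty LP → Highfield Industries Corp. (R1): 7% × 44% × 27% = 0.8316% of Northgate Partners LP.
Direct interest in Northgate Partners LP: 10%.
Aggregating (R3): 21.0924% + 9.03% + 0.8316% + 10% = 40.954%.
40.954% exceeds the 25% threshold, so Zara is a related party to Northgate Partners LP.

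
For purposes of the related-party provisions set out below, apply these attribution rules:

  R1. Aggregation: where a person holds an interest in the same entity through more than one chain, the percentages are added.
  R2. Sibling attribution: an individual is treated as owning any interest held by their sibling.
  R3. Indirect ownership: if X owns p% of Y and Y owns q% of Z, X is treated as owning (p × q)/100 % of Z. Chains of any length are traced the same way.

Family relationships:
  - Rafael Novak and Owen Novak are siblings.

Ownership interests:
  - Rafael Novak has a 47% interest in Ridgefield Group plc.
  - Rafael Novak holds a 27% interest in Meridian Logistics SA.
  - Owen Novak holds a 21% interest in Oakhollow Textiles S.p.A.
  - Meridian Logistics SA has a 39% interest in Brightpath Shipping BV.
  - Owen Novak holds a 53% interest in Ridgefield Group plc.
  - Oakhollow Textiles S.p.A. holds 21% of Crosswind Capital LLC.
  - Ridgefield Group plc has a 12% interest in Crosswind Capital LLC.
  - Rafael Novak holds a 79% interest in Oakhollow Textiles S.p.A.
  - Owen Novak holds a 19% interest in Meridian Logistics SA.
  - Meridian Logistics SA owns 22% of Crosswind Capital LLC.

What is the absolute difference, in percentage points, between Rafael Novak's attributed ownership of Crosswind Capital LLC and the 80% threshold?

36.88

By sibling attribution (R2), Rafael Novak is treated as also owning Owen Novak's interest in Meridian Logistics SA, giving 27% + 19% = 46%.
By sibling attribution (R2), Rafael Novak is treated as also owning Owen Novak's interest in Ridgefield Group plc, giving 47% + 53% = 100%.
By sibling attribution (R2), Rafael Novak is treated as also owning Owen Novak's interest in Oakhollow Textiles S.p.A, giving 79% + 21% = 100%.
Chain via Meridian Logistics SA (R3): 46% × 22% = 10.12% of Crosswind Capital LLC.
Chain via Ridgefield Group plc (R3): 100% × 12% = 12% of Crosswind Capital LLC.
Chain via Oakhollow Textiles S.p.A. (R3): 100% × 21% = 21% of Crosswind Capital LLC.
Aggregating (R1): 10.12% + 12% + 21% = 43.12%.
43.12% falls short of the 80% threshold by 36.88 percentage points.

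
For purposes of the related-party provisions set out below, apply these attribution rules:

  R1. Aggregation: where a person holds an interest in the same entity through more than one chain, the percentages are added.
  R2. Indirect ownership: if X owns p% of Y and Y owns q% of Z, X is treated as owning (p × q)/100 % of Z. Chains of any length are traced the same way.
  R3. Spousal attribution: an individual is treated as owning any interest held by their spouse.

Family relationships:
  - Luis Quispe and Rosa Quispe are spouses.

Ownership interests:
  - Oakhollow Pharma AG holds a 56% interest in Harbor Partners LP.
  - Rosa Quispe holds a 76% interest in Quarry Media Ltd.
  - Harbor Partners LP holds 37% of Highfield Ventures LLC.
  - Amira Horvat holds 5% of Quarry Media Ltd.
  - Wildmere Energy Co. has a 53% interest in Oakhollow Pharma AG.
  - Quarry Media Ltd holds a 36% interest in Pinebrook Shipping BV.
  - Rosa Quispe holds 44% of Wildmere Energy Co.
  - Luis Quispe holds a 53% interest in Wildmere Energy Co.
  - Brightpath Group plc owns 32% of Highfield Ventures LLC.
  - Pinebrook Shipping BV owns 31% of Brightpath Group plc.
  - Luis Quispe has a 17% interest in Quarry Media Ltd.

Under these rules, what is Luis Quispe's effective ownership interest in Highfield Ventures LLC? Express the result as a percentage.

13.973368%

By spousal attribution (R3), Luis Quispe is treated as also owning Rosa Quispe's interest in Wildmere Energy Co, giving 53% + 44% = 97%.
By spousal attribution (R3), Luis Quispe is treated as also owning Rosa Quispe's interest in Quarry Media Ltd, giving 17% + 76% = 93%.
Chain via Wildmere Energy Co. → Oakhollow Pharma AG → Harbor Partners LP (R2): 97% × 53% × 56% × 37% = 10.652152% of Highfield Ventures LLC.
Chain via Quarry Media Ltd → Pinebrook Shipping BV → Brightpath Group plc (R2): 93% × 36% × 31% × 32% = 3.321216% of Highfield Ventures LLC.
Aggregating (R1): 10.652152% + 3.321216% = 13.973368%.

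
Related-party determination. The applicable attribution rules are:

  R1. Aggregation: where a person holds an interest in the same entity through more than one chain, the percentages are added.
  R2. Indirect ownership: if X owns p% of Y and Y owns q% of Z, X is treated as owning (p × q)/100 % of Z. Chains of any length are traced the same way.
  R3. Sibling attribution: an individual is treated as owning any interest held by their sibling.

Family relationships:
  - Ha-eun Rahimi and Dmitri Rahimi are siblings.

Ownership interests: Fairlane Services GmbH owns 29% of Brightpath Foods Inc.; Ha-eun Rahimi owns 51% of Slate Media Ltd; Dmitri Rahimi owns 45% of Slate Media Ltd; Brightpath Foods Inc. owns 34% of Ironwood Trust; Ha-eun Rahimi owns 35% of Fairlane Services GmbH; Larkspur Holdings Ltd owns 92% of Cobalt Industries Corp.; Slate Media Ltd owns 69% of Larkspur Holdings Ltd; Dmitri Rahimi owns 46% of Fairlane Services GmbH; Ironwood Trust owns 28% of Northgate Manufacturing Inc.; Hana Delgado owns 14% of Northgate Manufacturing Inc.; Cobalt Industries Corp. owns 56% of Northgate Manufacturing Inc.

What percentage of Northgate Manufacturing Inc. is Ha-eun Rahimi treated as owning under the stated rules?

36.363096%

By sibling attribution (R3), Ha-eun Rahimi is treated as also owning Dmitri Rahimi's interest in Slate Media Ltd, giving 51% + 45% = 96%.
By sibling attribution (R3), Ha-eun Rahimi is treated as also owning Dmitri Rahimi's interest in Fairlane Services GmbH, giving 35% + 46% = 81%.
Chain via Slate Media Ltd → Larkspur Holdings Ltd → Cobalt Industries Corp. (R2): 96% × 69% × 92% × 56% = 34.126848% of Northgate Manufacturing Inc.
Chain via Fairlane Services GmbH → Brightpath Foods Inc. → Ironwood Trust (R2): 81% × 29% × 34% × 28% = 2.236248% of Northgate Manufacturing Inc.
Aggregating (R1): 34.126848% + 2.236248% = 36.363096%.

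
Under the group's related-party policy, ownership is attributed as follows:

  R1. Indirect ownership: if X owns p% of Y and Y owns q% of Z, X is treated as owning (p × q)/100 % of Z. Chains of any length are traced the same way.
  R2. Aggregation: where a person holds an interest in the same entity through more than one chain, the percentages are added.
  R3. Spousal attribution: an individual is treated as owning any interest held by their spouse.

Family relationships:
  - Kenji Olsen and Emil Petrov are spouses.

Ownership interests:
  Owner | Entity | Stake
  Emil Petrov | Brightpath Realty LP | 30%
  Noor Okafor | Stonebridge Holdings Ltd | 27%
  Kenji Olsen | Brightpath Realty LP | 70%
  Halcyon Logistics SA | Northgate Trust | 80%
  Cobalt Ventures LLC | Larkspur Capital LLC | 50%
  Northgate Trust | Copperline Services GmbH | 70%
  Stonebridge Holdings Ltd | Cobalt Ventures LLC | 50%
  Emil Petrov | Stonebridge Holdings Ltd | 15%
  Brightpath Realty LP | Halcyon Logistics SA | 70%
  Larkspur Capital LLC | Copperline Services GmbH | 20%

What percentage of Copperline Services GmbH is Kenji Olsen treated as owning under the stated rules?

By spousal attribution (R3), Kenji Olsen is treated as also owning Emil Petrov's interest in Brightpath Realty LP, giving 70% + 30% = 100%.
By spousal attribution (R3), Kenji Olsen is treated as owning Emil Petrov's 15% interest in Stonebridge Holdings Ltd.
Chain via Brightpath Realty LP → Halcyon Logistics SA → Northgate Trust (R1): 100% × 70% × 80% × 70% = 39.2% of Copperline Services GmbH.
Chain via Stonebridge Holdings Ltd → Cobalt Ventures LLC → Larkspur Capital LLC (R1): 15% × 50% × 50% × 20% = 0.75% of Copperline Services GmbH.
Aggregating (R2): 39.2% + 0.75% = 39.95%.

39.95%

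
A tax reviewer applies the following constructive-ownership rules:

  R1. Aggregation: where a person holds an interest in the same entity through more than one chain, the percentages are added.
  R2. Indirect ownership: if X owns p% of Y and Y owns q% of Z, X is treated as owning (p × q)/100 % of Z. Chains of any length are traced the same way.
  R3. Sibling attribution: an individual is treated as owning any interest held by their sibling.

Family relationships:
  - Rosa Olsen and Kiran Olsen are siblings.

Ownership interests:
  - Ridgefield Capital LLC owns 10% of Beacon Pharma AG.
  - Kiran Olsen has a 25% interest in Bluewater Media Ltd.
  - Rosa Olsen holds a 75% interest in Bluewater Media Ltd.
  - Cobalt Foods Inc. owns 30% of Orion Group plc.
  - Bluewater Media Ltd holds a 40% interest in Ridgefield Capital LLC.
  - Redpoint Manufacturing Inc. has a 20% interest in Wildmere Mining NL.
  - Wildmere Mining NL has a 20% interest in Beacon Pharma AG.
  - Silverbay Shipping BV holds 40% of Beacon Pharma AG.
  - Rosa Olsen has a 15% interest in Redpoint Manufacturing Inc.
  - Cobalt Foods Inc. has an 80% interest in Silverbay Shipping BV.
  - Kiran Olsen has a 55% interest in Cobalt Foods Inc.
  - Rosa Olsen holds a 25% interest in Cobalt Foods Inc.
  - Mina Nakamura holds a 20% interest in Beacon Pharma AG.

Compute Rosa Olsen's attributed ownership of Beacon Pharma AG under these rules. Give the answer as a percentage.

By sibling attribution (R3), Rosa Olsen is treated as also owning Kiran Olsen's interest in Cobalt Foods Inc, giving 25% + 55% = 80%.
By sibling attribution (R3), Rosa Olsen is treated as also owning Kiran Olsen's interest in Bluewater Media Ltd, giving 75% + 25% = 100%.
Chain via Cobalt Foods Inc. → Silverbay Shipping BV (R2): 80% × 80% × 40% = 25.6% of Beacon Pharma AG.
Chain via Redpoint Manufacturing Inc. → Wildmere Mining NL (R2): 15% × 20% × 20% = 0.6% of Beacon Pharma AG.
Chain via Bluewater Media Ltd → Ridgefield Capital LLC (R2): 100% × 40% × 10% = 4% of Beacon Pharma AG.
Aggregating (R1): 25.6% + 0.6% + 4% = 30.2%.

30.2%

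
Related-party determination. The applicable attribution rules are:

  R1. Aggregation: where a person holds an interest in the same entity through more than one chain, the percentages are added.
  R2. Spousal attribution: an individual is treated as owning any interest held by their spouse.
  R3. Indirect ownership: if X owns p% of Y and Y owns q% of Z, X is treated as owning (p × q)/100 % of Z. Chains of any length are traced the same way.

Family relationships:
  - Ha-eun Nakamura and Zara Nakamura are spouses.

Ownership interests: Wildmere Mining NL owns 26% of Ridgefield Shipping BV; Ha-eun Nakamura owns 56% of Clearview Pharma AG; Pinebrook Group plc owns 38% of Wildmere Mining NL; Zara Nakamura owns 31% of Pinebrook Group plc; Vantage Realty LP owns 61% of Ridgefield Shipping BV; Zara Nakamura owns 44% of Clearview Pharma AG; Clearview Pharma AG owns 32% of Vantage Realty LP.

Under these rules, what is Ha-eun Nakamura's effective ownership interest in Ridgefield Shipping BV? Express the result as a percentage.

22.5828%

By spousal attribution (R2), Ha-eun Nakamura is treated as also owning Zara Nakamura's interest in Clearview Pharma AG, giving 56% + 44% = 100%.
By spousal attribution (R2), Ha-eun Nakamura is treated as owning Zara Nakamura's 31% interest in Pinebrook Group plc.
Chain via Clearview Pharma AG → Vantage Realty LP (R3): 100% × 32% × 61% = 19.52% of Ridgefield Shipping BV.
Chain via Pinebrook Group plc → Wildmere Mining NL (R3): 31% × 38% × 26% = 3.0628% of Ridgefield Shipping BV.
Aggregating (R1): 19.52% + 3.0628% = 22.5828%.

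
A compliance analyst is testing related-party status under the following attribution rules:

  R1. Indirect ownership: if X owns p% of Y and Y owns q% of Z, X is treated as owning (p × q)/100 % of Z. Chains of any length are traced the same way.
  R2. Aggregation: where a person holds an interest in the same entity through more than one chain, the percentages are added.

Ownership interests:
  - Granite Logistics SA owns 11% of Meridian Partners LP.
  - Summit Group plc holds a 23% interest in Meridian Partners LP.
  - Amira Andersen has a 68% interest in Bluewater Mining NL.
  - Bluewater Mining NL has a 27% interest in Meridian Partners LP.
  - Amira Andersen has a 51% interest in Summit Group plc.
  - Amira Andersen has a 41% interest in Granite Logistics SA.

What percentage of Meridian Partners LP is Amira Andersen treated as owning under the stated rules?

34.6%

Chain via Bluewater Mining NL (R1): 68% × 27% = 18.36% of Meridian Partners LP.
Chain via Summit Group plc (R1): 51% × 23% = 11.73% of Meridian Partners LP.
Chain via Granite Logistics SA (R1): 41% × 11% = 4.51% of Meridian Partners LP.
Aggregating (R2): 18.36% + 11.73% + 4.51% = 34.6%.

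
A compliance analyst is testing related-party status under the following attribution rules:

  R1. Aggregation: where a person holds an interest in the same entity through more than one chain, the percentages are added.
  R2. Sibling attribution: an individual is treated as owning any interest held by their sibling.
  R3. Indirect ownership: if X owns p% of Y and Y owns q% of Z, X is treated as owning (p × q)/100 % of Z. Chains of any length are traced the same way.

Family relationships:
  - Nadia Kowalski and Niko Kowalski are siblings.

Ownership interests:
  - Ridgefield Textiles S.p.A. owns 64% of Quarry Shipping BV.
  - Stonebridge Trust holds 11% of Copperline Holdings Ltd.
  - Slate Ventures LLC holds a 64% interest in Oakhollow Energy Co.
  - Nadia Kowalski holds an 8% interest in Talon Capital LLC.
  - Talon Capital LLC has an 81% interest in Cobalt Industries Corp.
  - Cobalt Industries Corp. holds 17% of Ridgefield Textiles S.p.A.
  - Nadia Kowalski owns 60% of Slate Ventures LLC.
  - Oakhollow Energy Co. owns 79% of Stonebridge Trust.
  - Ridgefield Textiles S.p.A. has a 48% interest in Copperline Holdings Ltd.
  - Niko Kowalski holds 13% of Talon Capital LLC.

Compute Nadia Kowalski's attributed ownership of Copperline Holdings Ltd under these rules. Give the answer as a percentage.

4.724976%

By sibling attribution (R2), Nadia Kowalski is treated as also owning Niko Kowalski's interest in Talon Capital LLC, giving 8% + 13% = 21%.
Chain via Slate Ventures LLC → Oakhollow Energy Co. → Stonebridge Trust (R3): 60% × 64% × 79% × 11% = 3.33696% of Copperline Holdings Ltd.
Chain via Talon Capital LLC → Cobalt Industries Corp. → Ridgefield Textiles S.p.A. (R3): 21% × 81% × 17% × 48% = 1.388016% of Copperline Holdings Ltd.
Aggregating (R1): 3.33696% + 1.388016% = 4.724976%.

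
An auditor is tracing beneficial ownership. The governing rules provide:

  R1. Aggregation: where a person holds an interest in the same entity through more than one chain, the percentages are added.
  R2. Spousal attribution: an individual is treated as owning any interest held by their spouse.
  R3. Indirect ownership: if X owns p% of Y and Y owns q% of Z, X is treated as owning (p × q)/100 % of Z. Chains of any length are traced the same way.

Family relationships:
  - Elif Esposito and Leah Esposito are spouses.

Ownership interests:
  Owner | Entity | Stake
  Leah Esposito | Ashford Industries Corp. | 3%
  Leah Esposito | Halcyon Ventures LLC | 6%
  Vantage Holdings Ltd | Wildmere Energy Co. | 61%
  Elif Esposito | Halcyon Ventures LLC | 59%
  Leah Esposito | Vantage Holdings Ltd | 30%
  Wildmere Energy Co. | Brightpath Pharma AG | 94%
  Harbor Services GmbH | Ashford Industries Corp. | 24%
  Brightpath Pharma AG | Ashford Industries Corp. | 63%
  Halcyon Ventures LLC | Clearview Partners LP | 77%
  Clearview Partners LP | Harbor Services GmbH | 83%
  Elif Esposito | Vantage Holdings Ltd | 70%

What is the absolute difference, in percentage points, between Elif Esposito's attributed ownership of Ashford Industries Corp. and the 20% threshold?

By spousal attribution (R2), Elif Esposito is treated as also owning Leah Esposito's interest in Halcyon Ventures LLC, giving 59% + 6% = 65%.
By spousal attribution (R2), Elif Esposito is treated as also owning Leah Esposito's interest in Vantage Holdings Ltd, giving 70% + 30% = 100%.
By spousal attribution (R2), Elif Esposito is treated as owning Leah Esposito's 3% interest in Ashford Industries Corp.
Chain via Halcyon Ventures LLC → Clearview Partners LP → Harbor Services GmbH (R3): 65% × 77% × 83% × 24% = 9.96996% of Ashford Industries Corp.
Chain via Vantage Holdings Ltd → Wildmere Energy Co. → Brightpath Pharma AG (R3): 100% × 61% × 94% × 63% = 36.1242% of Ashford Industries Corp.
Direct interest in Ashford Industries Corp: 3%.
Aggregating (R1): 9.96996% + 36.1242% + 3% = 49.09416%.
49.09416% exceeds the 20% threshold by 29.09416 percentage points.

29.09416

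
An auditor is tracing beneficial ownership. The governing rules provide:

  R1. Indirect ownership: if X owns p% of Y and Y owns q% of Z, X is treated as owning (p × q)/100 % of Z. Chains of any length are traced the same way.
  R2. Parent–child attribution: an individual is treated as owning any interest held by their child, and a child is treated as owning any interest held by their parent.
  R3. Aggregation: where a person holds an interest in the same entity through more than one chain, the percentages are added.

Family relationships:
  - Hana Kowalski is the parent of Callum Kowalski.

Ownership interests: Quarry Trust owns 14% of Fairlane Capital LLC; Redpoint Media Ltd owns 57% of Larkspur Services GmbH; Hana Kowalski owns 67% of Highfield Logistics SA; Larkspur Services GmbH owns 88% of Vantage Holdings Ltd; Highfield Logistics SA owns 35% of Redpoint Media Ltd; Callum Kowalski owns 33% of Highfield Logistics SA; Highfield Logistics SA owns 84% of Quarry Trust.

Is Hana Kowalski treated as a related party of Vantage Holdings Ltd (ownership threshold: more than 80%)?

By parent–child attribution (R2), Hana Kowalski is treated as also owning Callum Kowalski's interest in Highfield Logistics SA, giving 67% + 33% = 100%.
Chain via Highfield Logistics SA → Redpoint Media Ltd → Larkspur Services GmbH (R1): 100% × 35% × 57% × 88% = 17.556% of Vantage Holdings Ltd.
17.556% does not exceed the 80% threshold, so Hana is not a related party to Vantage Holdings Ltd.

No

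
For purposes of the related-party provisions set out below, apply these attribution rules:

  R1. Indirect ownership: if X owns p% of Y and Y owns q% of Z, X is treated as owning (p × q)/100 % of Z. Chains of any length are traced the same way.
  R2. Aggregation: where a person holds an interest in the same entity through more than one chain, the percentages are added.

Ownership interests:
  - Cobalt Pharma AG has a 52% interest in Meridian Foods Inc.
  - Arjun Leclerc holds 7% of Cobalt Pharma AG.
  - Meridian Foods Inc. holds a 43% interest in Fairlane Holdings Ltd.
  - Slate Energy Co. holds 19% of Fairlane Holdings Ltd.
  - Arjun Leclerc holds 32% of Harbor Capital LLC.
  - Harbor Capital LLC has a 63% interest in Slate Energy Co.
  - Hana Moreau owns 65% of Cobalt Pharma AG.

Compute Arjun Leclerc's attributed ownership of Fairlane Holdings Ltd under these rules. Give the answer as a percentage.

Chain via Cobalt Pharma AG → Meridian Foods Inc. (R1): 7% × 52% × 43% = 1.5652% of Fairlane Holdings Ltd.
Chain via Harbor Capital LLC → Slate Energy Co. (R1): 32% × 63% × 19% = 3.8304% of Fairlane Holdings Ltd.
Aggregating (R2): 1.5652% + 3.8304% = 5.3956%.

5.3956%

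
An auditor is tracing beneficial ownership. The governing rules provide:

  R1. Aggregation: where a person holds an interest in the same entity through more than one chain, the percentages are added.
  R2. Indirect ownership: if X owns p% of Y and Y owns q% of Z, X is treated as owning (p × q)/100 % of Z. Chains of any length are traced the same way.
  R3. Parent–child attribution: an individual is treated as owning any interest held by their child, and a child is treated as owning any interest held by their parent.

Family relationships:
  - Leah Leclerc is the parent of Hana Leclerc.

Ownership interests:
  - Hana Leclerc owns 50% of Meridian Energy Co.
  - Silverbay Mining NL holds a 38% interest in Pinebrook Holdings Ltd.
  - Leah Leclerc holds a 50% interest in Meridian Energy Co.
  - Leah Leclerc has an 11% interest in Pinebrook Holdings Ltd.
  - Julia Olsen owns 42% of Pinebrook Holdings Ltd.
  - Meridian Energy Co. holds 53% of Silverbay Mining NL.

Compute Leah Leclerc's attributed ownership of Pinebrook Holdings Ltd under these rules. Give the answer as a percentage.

31.14%

By parent–child attribution (R3), Leah Leclerc is treated as also owning Hana Leclerc's interest in Meridian Energy Co, giving 50% + 50% = 100%.
Chain via Meridian Energy Co. → Silverbay Mining NL (R2): 100% × 53% × 38% = 20.14% of Pinebrook Holdings Ltd.
Direct interest in Pinebrook Holdings Ltd: 11%.
Aggregating (R1): 20.14% + 11% = 31.14%.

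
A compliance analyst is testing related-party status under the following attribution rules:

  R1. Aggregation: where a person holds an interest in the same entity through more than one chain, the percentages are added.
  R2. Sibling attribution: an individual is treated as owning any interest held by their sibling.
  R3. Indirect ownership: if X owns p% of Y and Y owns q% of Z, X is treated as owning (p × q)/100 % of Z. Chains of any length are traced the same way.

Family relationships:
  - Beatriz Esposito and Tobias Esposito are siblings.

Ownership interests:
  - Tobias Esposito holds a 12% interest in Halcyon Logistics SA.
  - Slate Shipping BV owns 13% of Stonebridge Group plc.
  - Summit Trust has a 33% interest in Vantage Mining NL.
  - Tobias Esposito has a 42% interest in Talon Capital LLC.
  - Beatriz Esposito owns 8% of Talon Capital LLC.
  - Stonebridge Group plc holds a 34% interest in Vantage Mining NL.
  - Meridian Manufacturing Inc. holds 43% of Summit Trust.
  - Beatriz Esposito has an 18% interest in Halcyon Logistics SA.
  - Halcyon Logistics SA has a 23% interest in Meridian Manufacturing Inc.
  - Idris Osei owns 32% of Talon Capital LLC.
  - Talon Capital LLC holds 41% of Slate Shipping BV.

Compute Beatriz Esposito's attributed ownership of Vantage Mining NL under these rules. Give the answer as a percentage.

1.88521%

By sibling attribution (R2), Beatriz Esposito is treated as also owning Tobias Esposito's interest in Talon Capital LLC, giving 8% + 42% = 50%.
By sibling attribution (R2), Beatriz Esposito is treated as also owning Tobias Esposito's interest in Halcyon Logistics SA, giving 18% + 12% = 30%.
Chain via Talon Capital LLC → Slate Shipping BV → Stonebridge Group plc (R3): 50% × 41% × 13% × 34% = 0.9061% of Vantage Mining NL.
Chain via Halcyon Logistics SA → Meridian Manufacturing Inc. → Summit Trust (R3): 30% × 23% × 43% × 33% = 0.97911% of Vantage Mining NL.
Aggregating (R1): 0.9061% + 0.97911% = 1.88521%.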